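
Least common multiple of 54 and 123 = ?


GCD(54, 123) = 3
LCM = 54*123/3 = 6642/3 = 2214

LCM = 2214


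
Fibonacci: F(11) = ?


Sequence: 1, 1, 2, 3, 5, 8, 13, 21, 34, 55, 89
F(11) = 89


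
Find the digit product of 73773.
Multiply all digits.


7 × 3 × 7 × 7 × 3 = 3087


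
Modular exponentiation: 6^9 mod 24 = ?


6^1 mod 24 = 6
6^2 mod 24 = 12
6^3 mod 24 = 0
6^4 mod 24 = 0
6^5 mod 24 = 0
6^6 mod 24 = 0
6^7 mod 24 = 0
6^8 mod 24 = 0
6^9 mod 24 = 0


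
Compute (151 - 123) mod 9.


151 - 123 = 28
28 mod 9 = 1


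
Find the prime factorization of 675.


675 / 3 = 225
225 / 3 = 75
75 / 3 = 25
25 / 5 = 5
5 / 5 = 1
675 = 3^3 × 5^2


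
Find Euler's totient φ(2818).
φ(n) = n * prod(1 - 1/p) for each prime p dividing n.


2818 = 2 × 1409
Prime factors: 2, 1409
φ(2818) = 2818 × (1-1/2) × (1-1/1409)
= 2818 × 1/2 × 1408/1409 = 1408

φ(2818) = 1408


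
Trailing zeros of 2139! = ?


floor(2139/5) = 427
floor(2139/25) = 85
floor(2139/125) = 17
floor(2139/625) = 3
Total = 532

532 trailing zeros


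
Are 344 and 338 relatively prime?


Euclidean algorithm:
344 = 1 * 338 + 6
338 = 56 * 6 + 2
6 = 3 * 2 + 0
GCD(344, 338) = 2

No, not coprime (GCD = 2)


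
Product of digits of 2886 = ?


2 × 8 × 8 × 6 = 768


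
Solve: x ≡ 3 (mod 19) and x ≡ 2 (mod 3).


M = 19*3 = 57
M1 = M/19 = 3, M2 = M/3 = 19
M1^(-1) mod 19 = 13, M2^(-1) mod 3 = 1
x = 3*3*13 + 2*19*1 = 155
155 mod 57 = 41
Check: 41 mod 19 = 3 ✓, 41 mod 3 = 2 ✓

x ≡ 41 (mod 57)


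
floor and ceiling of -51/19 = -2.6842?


-51/19 = -2.6842
floor = -3
ceil = -2

floor = -3, ceil = -2


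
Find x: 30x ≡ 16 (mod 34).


GCD(30, 34) = 2 divides 16
Divide: 15x ≡ 8 (mod 17)
x ≡ 13 (mod 17)


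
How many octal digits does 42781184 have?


42781184 in base 8 = 243145000
Number of digits = 9

9 digits (base 8)


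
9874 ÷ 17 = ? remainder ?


9874 = 17 * 580 + 14
Check: 9860 + 14 = 9874

q = 580, r = 14


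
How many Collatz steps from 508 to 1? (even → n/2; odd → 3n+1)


508 → 254 → 127 → 382 → 191 → 574 → 287 → 862 → 431 → 1294 → 647 → 1942 → 971 → 2914 → 1457 → 4372 → 2186 → 1093 → 3280 → 1640 → 820 → 410 → 205 → 616 → 308 → 154 → 77 → 232 → 116 → 58 → 29 → 88 → 44 → 22 → 11 → 34 → 17 → 52 → 26 → 13 → 40 → 20 → 10 → 5 → 16 → 8 → 4 → 2 → 1
Total steps = 48

48 steps


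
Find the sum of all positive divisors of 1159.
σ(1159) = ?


Divisors of 1159: 1, 19, 61, 1159
Sum = 1 + 19 + 61 + 1159 = 1240

σ(1159) = 1240


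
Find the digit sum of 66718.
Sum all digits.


6 + 6 + 7 + 1 + 8 = 28


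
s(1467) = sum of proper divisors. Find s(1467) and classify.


Proper divisors: 1, 3, 9, 163, 489
Sum = 1 + 3 + 9 + 163 + 489 = 665
665 < 1467 → deficient

s(1467) = 665 (deficient)


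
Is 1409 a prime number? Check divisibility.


Check divisors up to sqrt(1409) = 37.5366
No divisors found.
1409 is prime.

Yes, 1409 is prime


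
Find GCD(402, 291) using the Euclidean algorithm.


402 = 1 * 291 + 111
291 = 2 * 111 + 69
111 = 1 * 69 + 42
69 = 1 * 42 + 27
42 = 1 * 27 + 15
27 = 1 * 15 + 12
15 = 1 * 12 + 3
12 = 4 * 3 + 0
GCD = 3


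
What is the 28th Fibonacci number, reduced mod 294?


F(k) mod 294 for k=1..28:
1, 1, 2, 3, 5, 8, 13, 21, 34, 55, 89, 144, 233, 83, 22, 105, 127, 232, 65, 3, 68, 71, 139, 210, 55, 265, 26, 291
F(28) mod 294 = 291


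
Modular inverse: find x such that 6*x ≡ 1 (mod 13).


Use the extended Euclidean algorithm on (13, 6); each row r = 13*s + 6*t:
r=13, s=1, t=0
r=6, s=0, t=1
q=2: r=1, s=1, t=-2   [13*(1) + 6*(-2) = 1]
q=6: r=0, s=-6, t=13   [13*(-6) + 6*(13) = 0]
GCD = 1 with t = -2, so 6*(-2) ≡ 1 (mod 13)
Inverse = -2 mod 13 = 11
Check: 6 * 11 = 66 ≡ 1 (mod 13)

6^(-1) ≡ 11 (mod 13)


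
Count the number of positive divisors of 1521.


1521 = 3^2 × 13^2
d(1521) = (2+1) × (2+1) = 9

9 divisors


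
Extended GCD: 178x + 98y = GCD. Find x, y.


Tabular extended Euclidean (each row: r = 178*s + 98*t):
r=178, s=1, t=0
r=98, s=0, t=1
q=1: r=80, s=1, t=-1   [178*(1) + 98*(-1) = 80]
q=1: r=18, s=-1, t=2   [178*(-1) + 98*(2) = 18]
q=4: r=8, s=5, t=-9   [178*(5) + 98*(-9) = 8]
q=2: r=2, s=-11, t=20   [178*(-11) + 98*(20) = 2]
q=4: r=0, s=49, t=-89   [178*(49) + 98*(-89) = 0]
GCD = 2; from the row with r=2: x=-11, y=20
Check: 178*(-11) + 98*(20) = -1958 + 1960 = 2

GCD = 2, x = -11, y = 20


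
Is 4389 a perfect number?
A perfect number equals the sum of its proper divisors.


Proper divisors of 4389: 1, 3, 7, 11, 19, 21, 33, 57, 77, 133, 209, 231, 399, 627, 1463
Sum = 1 + 3 + 7 + 11 + 19 + 21 + 33 + 57 + 77 + 133 + 209 + 231 + 399 + 627 + 1463 = 3291

No, 4389 is not perfect (3291 ≠ 4389)


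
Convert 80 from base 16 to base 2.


80 (base 16) = 128 (decimal)
128 (decimal) = 10000000 (base 2)


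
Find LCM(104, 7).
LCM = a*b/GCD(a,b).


GCD(104, 7) = 1
LCM = 104*7/1 = 728/1 = 728

LCM = 728


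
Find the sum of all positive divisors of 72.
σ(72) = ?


Divisors of 72: 1, 2, 3, 4, 6, 8, 9, 12, 18, 24, 36, 72
Sum = 1 + 2 + 3 + 4 + 6 + 8 + 9 + 12 + 18 + 24 + 36 + 72 = 195

σ(72) = 195


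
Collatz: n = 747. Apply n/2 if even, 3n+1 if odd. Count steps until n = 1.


747 → 2242 → 1121 → 3364 → 1682 → 841 → 2524 → 1262 → 631 → 1894 → 947 → 2842 → 1421 → 4264 → 2132 → 1066 → 533 → 1600 → 800 → 400 → 200 → 100 → 50 → 25 → 76 → 38 → 19 → 58 → 29 → 88 → 44 → 22 → 11 → 34 → 17 → 52 → 26 → 13 → 40 → 20 → 10 → 5 → 16 → 8 → 4 → 2 → 1
Total steps = 46

46 steps


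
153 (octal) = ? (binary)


153 (base 8) = 107 (decimal)
107 (decimal) = 1101011 (base 2)


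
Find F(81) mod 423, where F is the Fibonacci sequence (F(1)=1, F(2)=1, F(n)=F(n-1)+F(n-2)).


F(k) mod 423 for k=1..81:
1, 1, 2, 3, 5, 8, 13, 21, 34, 55, 89, 144, 233, 377, 187, 141, 328, 46, 374, 420, 371, 368, 316, 261, 154, 415, 146, 138, 284, 422, 283, 282, 142, 1, 143, 144, 287, 8, 295, 303, 175, 55, 230, 285, 92, 377, 46, 0, 46, 46, 92, 138, 230, 368, 175, 120, 295, 415, 287, 279, 143, 422, 142, 141, 283, 1, 284, 285, 146, 8, 154, 162, 316, 55, 371, 3, 374, 377, 328, 282, 187
F(81) mod 423 = 187


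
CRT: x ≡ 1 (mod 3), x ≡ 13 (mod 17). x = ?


M = 3*17 = 51
M1 = M/3 = 17, M2 = M/17 = 3
M1^(-1) mod 3 = 2, M2^(-1) mod 17 = 6
x = 1*17*2 + 13*3*6 = 268
268 mod 51 = 13
Check: 13 mod 3 = 1 ✓, 13 mod 17 = 13 ✓

x ≡ 13 (mod 51)


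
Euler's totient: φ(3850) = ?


3850 = 2 × 5^2 × 7 × 11
Prime factors: 2, 5, 7, 11
φ(3850) = 3850 × (1-1/2) × (1-1/5) × (1-1/7) × (1-1/11)
= 3850 × 1/2 × 4/5 × 6/7 × 10/11 = 1200

φ(3850) = 1200


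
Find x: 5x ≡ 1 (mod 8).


GCD(5, 8) = 1, unique solution
a^(-1) mod 8 = 5
x = 5 * 1 mod 8 = 5

x ≡ 5 (mod 8)


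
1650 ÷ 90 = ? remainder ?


1650 = 90 * 18 + 30
Check: 1620 + 30 = 1650

q = 18, r = 30


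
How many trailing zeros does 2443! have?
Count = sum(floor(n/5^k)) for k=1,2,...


floor(2443/5) = 488
floor(2443/25) = 97
floor(2443/125) = 19
floor(2443/625) = 3
Total = 607

607 trailing zeros


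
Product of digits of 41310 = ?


4 × 1 × 3 × 1 × 0 = 0


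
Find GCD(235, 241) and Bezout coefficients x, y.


Tabular extended Euclidean (each row: r = 235*s + 241*t):
r=235, s=1, t=0
r=241, s=0, t=1
q=0: r=235, s=1, t=0   [235*(1) + 241*(0) = 235]
q=1: r=6, s=-1, t=1   [235*(-1) + 241*(1) = 6]
q=39: r=1, s=40, t=-39   [235*(40) + 241*(-39) = 1]
q=6: r=0, s=-241, t=235   [235*(-241) + 241*(235) = 0]
GCD = 1; from the row with r=1: x=40, y=-39
Check: 235*(40) + 241*(-39) = 9400 - 9399 = 1

GCD = 1, x = 40, y = -39


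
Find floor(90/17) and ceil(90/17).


90/17 = 5.2941
floor = 5
ceil = 6

floor = 5, ceil = 6


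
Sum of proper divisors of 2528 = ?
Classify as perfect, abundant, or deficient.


Proper divisors: 1, 2, 4, 8, 16, 32, 79, 158, 316, 632, 1264
Sum = 1 + 2 + 4 + 8 + 16 + 32 + 79 + 158 + 316 + 632 + 1264 = 2512
2512 < 2528 → deficient

s(2528) = 2512 (deficient)


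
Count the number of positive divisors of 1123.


1123 = 1123^1
d(1123) = (1+1) = 2

2 divisors


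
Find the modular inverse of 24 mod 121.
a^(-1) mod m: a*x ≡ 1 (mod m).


Use the extended Euclidean algorithm on (121, 24); each row r = 121*s + 24*t:
r=121, s=1, t=0
r=24, s=0, t=1
q=5: r=1, s=1, t=-5   [121*(1) + 24*(-5) = 1]
q=24: r=0, s=-24, t=121   [121*(-24) + 24*(121) = 0]
GCD = 1 with t = -5, so 24*(-5) ≡ 1 (mod 121)
Inverse = -5 mod 121 = 116
Check: 24 * 116 = 2784 ≡ 1 (mod 121)

24^(-1) ≡ 116 (mod 121)


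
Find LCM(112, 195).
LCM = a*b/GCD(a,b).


GCD(112, 195) = 1
LCM = 112*195/1 = 21840/1 = 21840

LCM = 21840


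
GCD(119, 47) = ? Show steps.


119 = 2 * 47 + 25
47 = 1 * 25 + 22
25 = 1 * 22 + 3
22 = 7 * 3 + 1
3 = 3 * 1 + 0
GCD = 1


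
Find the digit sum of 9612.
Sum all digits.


9 + 6 + 1 + 2 = 18


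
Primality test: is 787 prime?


Check divisors up to sqrt(787) = 28.0535
No divisors found.
787 is prime.

Yes, 787 is prime


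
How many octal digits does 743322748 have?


743322748 in base 8 = 5423432174
Number of digits = 10

10 digits (base 8)


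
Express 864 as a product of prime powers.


864 / 2 = 432
432 / 2 = 216
216 / 2 = 108
108 / 2 = 54
54 / 2 = 27
27 / 3 = 9
9 / 3 = 3
3 / 3 = 1
864 = 2^5 × 3^3


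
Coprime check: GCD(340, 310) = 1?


Euclidean algorithm:
340 = 1 * 310 + 30
310 = 10 * 30 + 10
30 = 3 * 10 + 0
GCD(340, 310) = 10

No, not coprime (GCD = 10)


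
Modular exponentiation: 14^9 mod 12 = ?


14^1 mod 12 = 2
14^2 mod 12 = 4
14^3 mod 12 = 8
14^4 mod 12 = 4
14^5 mod 12 = 8
14^6 mod 12 = 4
14^7 mod 12 = 8
14^8 mod 12 = 4
14^9 mod 12 = 8


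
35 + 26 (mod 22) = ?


35 + 26 = 61
61 mod 22 = 17


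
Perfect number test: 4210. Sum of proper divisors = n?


Proper divisors of 4210: 1, 2, 5, 10, 421, 842, 2105
Sum = 1 + 2 + 5 + 10 + 421 + 842 + 2105 = 3386

No, 4210 is not perfect (3386 ≠ 4210)


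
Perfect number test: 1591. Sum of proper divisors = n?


Proper divisors of 1591: 1, 37, 43
Sum = 1 + 37 + 43 = 81

No, 1591 is not perfect (81 ≠ 1591)


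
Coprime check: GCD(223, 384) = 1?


Euclidean algorithm:
384 = 1 * 223 + 161
223 = 1 * 161 + 62
161 = 2 * 62 + 37
62 = 1 * 37 + 25
37 = 1 * 25 + 12
25 = 2 * 12 + 1
12 = 12 * 1 + 0
GCD(223, 384) = 1

Yes, coprime (GCD = 1)


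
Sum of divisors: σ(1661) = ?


Divisors of 1661: 1, 11, 151, 1661
Sum = 1 + 11 + 151 + 1661 = 1824

σ(1661) = 1824


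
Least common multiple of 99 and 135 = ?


GCD(99, 135) = 9
LCM = 99*135/9 = 13365/9 = 1485

LCM = 1485


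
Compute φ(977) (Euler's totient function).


977 = 977
Prime factors: 977
φ(977) = 977 × (1-1/977)
= 977 × 976/977 = 976

φ(977) = 976


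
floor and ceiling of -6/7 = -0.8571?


-6/7 = -0.8571
floor = -1
ceil = 0

floor = -1, ceil = 0


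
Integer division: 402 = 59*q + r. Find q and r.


402 = 59 * 6 + 48
Check: 354 + 48 = 402

q = 6, r = 48


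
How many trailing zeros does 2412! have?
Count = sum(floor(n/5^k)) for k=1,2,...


floor(2412/5) = 482
floor(2412/25) = 96
floor(2412/125) = 19
floor(2412/625) = 3
Total = 600

600 trailing zeros


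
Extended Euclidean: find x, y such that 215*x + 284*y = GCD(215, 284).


Tabular extended Euclidean (each row: r = 215*s + 284*t):
r=215, s=1, t=0
r=284, s=0, t=1
q=0: r=215, s=1, t=0   [215*(1) + 284*(0) = 215]
q=1: r=69, s=-1, t=1   [215*(-1) + 284*(1) = 69]
q=3: r=8, s=4, t=-3   [215*(4) + 284*(-3) = 8]
q=8: r=5, s=-33, t=25   [215*(-33) + 284*(25) = 5]
q=1: r=3, s=37, t=-28   [215*(37) + 284*(-28) = 3]
q=1: r=2, s=-70, t=53   [215*(-70) + 284*(53) = 2]
q=1: r=1, s=107, t=-81   [215*(107) + 284*(-81) = 1]
q=2: r=0, s=-284, t=215   [215*(-284) + 284*(215) = 0]
GCD = 1; from the row with r=1: x=107, y=-81
Check: 215*(107) + 284*(-81) = 23005 - 23004 = 1

GCD = 1, x = 107, y = -81


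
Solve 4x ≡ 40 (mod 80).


GCD(4, 80) = 4 divides 40
Divide: 1x ≡ 10 (mod 20)
x ≡ 10 (mod 20)


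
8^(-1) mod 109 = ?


Use the extended Euclidean algorithm on (109, 8); each row r = 109*s + 8*t:
r=109, s=1, t=0
r=8, s=0, t=1
q=13: r=5, s=1, t=-13   [109*(1) + 8*(-13) = 5]
q=1: r=3, s=-1, t=14   [109*(-1) + 8*(14) = 3]
q=1: r=2, s=2, t=-27   [109*(2) + 8*(-27) = 2]
q=1: r=1, s=-3, t=41   [109*(-3) + 8*(41) = 1]
q=2: r=0, s=8, t=-109   [109*(8) + 8*(-109) = 0]
GCD = 1 with t = 41, so 8*(41) ≡ 1 (mod 109)
Inverse = 41 mod 109 = 41
Check: 8 * 41 = 328 ≡ 1 (mod 109)

8^(-1) ≡ 41 (mod 109)


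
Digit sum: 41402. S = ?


4 + 1 + 4 + 0 + 2 = 11


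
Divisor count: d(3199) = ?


3199 = 7^1 × 457^1
d(3199) = (1+1) × (1+1) = 4

4 divisors


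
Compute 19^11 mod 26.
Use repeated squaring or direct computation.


19^1 mod 26 = 19
19^2 mod 26 = 23
19^3 mod 26 = 21
19^4 mod 26 = 9
19^5 mod 26 = 15
19^6 mod 26 = 25
19^7 mod 26 = 7
19^8 mod 26 = 3
19^9 mod 26 = 5
19^10 mod 26 = 17
19^11 mod 26 = 11


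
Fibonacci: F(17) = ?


Sequence: 1, 1, 2, 3, 5, 8, 13, 21, 34, 55, 89, 144, 233, 377, 610, 987, 1597
F(17) = 1597


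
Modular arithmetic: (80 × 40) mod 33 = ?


80 × 40 = 3200
3200 mod 33 = 32


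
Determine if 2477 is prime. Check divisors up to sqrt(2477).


Check divisors up to sqrt(2477) = 49.7695
No divisors found.
2477 is prime.

Yes, 2477 is prime


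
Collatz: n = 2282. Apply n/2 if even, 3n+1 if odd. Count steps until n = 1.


2282 → 1141 → 3424 → 1712 → 856 → 428 → 214 → 107 → 322 → 161 → 484 → 242 → 121 → 364 → 182 → 91 → 274 → 137 → 412 → 206 → 103 → 310 → 155 → 466 → 233 → 700 → 350 → 175 → 526 → 263 → 790 → 395 → 1186 → 593 → 1780 → 890 → 445 → 1336 → 668 → 334 → 167 → 502 → 251 → 754 → 377 → 1132 → 566 → 283 → 850 → 425 → 1276 → 638 → 319 → 958 → 479 → 1438 → 719 → 2158 → 1079 → 3238 → 1619 → 4858 → 2429 → 7288 → 3644 → 1822 → 911 → 2734 → 1367 → 4102 → 2051 → 6154 → 3077 → 9232 → 4616 → 2308 → 1154 → 577 → 1732 → 866 → 433 → 1300 → 650 → 325 → 976 → 488 → 244 → 122 → 61 → 184 → 92 → 46 → 23 → 70 → 35 → 106 → 53 → 160 → 80 → 40 → 20 → 10 → 5 → 16 → 8 → 4 → 2 → 1
Total steps = 107

107 steps


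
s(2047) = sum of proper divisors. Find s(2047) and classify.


Proper divisors: 1, 23, 89
Sum = 1 + 23 + 89 = 113
113 < 2047 → deficient

s(2047) = 113 (deficient)


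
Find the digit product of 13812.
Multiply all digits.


1 × 3 × 8 × 1 × 2 = 48


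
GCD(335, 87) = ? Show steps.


335 = 3 * 87 + 74
87 = 1 * 74 + 13
74 = 5 * 13 + 9
13 = 1 * 9 + 4
9 = 2 * 4 + 1
4 = 4 * 1 + 0
GCD = 1


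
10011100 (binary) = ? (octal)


10011100 (base 2) = 156 (decimal)
156 (decimal) = 234 (base 8)


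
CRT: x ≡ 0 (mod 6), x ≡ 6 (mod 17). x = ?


M = 6*17 = 102
M1 = M/6 = 17, M2 = M/17 = 6
M1^(-1) mod 6 = 5, M2^(-1) mod 17 = 3
x = 0*17*5 + 6*6*3 = 108
108 mod 102 = 6
Check: 6 mod 6 = 0 ✓, 6 mod 17 = 6 ✓

x ≡ 6 (mod 102)


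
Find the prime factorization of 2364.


2364 / 2 = 1182
1182 / 2 = 591
591 / 3 = 197
197 / 197 = 1
2364 = 2^2 × 3 × 197


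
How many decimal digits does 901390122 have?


901390122 has 9 digits in base 10
floor(log10(901390122)) + 1 = floor(8.9549) + 1 = 9

9 digits (base 10)


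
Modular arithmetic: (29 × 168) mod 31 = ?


29 × 168 = 4872
4872 mod 31 = 5


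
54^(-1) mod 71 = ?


Use the extended Euclidean algorithm on (71, 54); each row r = 71*s + 54*t:
r=71, s=1, t=0
r=54, s=0, t=1
q=1: r=17, s=1, t=-1   [71*(1) + 54*(-1) = 17]
q=3: r=3, s=-3, t=4   [71*(-3) + 54*(4) = 3]
q=5: r=2, s=16, t=-21   [71*(16) + 54*(-21) = 2]
q=1: r=1, s=-19, t=25   [71*(-19) + 54*(25) = 1]
q=2: r=0, s=54, t=-71   [71*(54) + 54*(-71) = 0]
GCD = 1 with t = 25, so 54*(25) ≡ 1 (mod 71)
Inverse = 25 mod 71 = 25
Check: 54 * 25 = 1350 ≡ 1 (mod 71)

54^(-1) ≡ 25 (mod 71)


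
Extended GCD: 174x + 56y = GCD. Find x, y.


Tabular extended Euclidean (each row: r = 174*s + 56*t):
r=174, s=1, t=0
r=56, s=0, t=1
q=3: r=6, s=1, t=-3   [174*(1) + 56*(-3) = 6]
q=9: r=2, s=-9, t=28   [174*(-9) + 56*(28) = 2]
q=3: r=0, s=28, t=-87   [174*(28) + 56*(-87) = 0]
GCD = 2; from the row with r=2: x=-9, y=28
Check: 174*(-9) + 56*(28) = -1566 + 1568 = 2

GCD = 2, x = -9, y = 28


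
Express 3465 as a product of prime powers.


3465 / 3 = 1155
1155 / 3 = 385
385 / 5 = 77
77 / 7 = 11
11 / 11 = 1
3465 = 3^2 × 5 × 7 × 11


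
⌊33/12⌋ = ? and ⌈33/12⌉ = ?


33/12 = 2.7500
floor = 2
ceil = 3

floor = 2, ceil = 3


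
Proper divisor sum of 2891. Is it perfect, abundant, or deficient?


Proper divisors: 1, 7, 49, 59, 413
Sum = 1 + 7 + 49 + 59 + 413 = 529
529 < 2891 → deficient

s(2891) = 529 (deficient)


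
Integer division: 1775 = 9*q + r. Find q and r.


1775 = 9 * 197 + 2
Check: 1773 + 2 = 1775

q = 197, r = 2


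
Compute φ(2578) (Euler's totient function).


2578 = 2 × 1289
Prime factors: 2, 1289
φ(2578) = 2578 × (1-1/2) × (1-1/1289)
= 2578 × 1/2 × 1288/1289 = 1288

φ(2578) = 1288


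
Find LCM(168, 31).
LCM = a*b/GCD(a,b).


GCD(168, 31) = 1
LCM = 168*31/1 = 5208/1 = 5208

LCM = 5208


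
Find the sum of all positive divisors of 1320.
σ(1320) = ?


Divisors of 1320: 1, 2, 3, 4, 5, 6, 8, 10, 11, 12, 15, 20, 22, 24, 30, 33, 40, 44, 55, 60, 66, 88, 110, 120, 132, 165, 220, 264, 330, 440, 660, 1320
Sum = 1 + 2 + 3 + 4 + 5 + 6 + 8 + 10 + 11 + 12 + 15 + 20 + 22 + 24 + 30 + 33 + 40 + 44 + 55 + 60 + 66 + 88 + 110 + 120 + 132 + 165 + 220 + 264 + 330 + 440 + 660 + 1320 = 4320

σ(1320) = 4320


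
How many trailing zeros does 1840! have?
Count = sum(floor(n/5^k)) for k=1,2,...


floor(1840/5) = 368
floor(1840/25) = 73
floor(1840/125) = 14
floor(1840/625) = 2
Total = 457

457 trailing zeros


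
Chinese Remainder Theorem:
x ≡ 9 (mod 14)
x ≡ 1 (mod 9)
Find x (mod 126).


M = 14*9 = 126
M1 = M/14 = 9, M2 = M/9 = 14
M1^(-1) mod 14 = 11, M2^(-1) mod 9 = 2
x = 9*9*11 + 1*14*2 = 919
919 mod 126 = 37
Check: 37 mod 14 = 9 ✓, 37 mod 9 = 1 ✓

x ≡ 37 (mod 126)


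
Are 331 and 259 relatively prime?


Euclidean algorithm:
331 = 1 * 259 + 72
259 = 3 * 72 + 43
72 = 1 * 43 + 29
43 = 1 * 29 + 14
29 = 2 * 14 + 1
14 = 14 * 1 + 0
GCD(331, 259) = 1

Yes, coprime (GCD = 1)


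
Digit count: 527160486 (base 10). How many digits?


527160486 has 9 digits in base 10
floor(log10(527160486)) + 1 = floor(8.7219) + 1 = 9

9 digits (base 10)


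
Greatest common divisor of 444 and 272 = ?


444 = 1 * 272 + 172
272 = 1 * 172 + 100
172 = 1 * 100 + 72
100 = 1 * 72 + 28
72 = 2 * 28 + 16
28 = 1 * 16 + 12
16 = 1 * 12 + 4
12 = 3 * 4 + 0
GCD = 4


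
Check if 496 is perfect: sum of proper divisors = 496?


Proper divisors of 496: 1, 2, 4, 8, 16, 31, 62, 124, 248
Sum = 1 + 2 + 4 + 8 + 16 + 31 + 62 + 124 + 248 = 496

Yes, 496 is perfect (496 = 496)


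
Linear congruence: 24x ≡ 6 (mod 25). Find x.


GCD(24, 25) = 1, unique solution
a^(-1) mod 25 = 24
x = 24 * 6 mod 25 = 19

x ≡ 19 (mod 25)


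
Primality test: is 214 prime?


214 / 2 = 107 (exact division)
214 is NOT prime.

No, 214 is not prime


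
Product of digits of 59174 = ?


5 × 9 × 1 × 7 × 4 = 1260


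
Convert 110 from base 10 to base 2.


110 (base 10) = 110 (decimal)
110 (decimal) = 1101110 (base 2)


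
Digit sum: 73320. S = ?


7 + 3 + 3 + 2 + 0 = 15


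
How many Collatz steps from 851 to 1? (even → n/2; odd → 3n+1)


851 → 2554 → 1277 → 3832 → 1916 → 958 → 479 → 1438 → 719 → 2158 → 1079 → 3238 → 1619 → 4858 → 2429 → 7288 → 3644 → 1822 → 911 → 2734 → 1367 → 4102 → 2051 → 6154 → 3077 → 9232 → 4616 → 2308 → 1154 → 577 → 1732 → 866 → 433 → 1300 → 650 → 325 → 976 → 488 → 244 → 122 → 61 → 184 → 92 → 46 → 23 → 70 → 35 → 106 → 53 → 160 → 80 → 40 → 20 → 10 → 5 → 16 → 8 → 4 → 2 → 1
Total steps = 59

59 steps


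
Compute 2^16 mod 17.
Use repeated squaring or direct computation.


2^1 mod 17 = 2
2^2 mod 17 = 4
2^3 mod 17 = 8
2^4 mod 17 = 16
2^5 mod 17 = 15
2^6 mod 17 = 13
2^7 mod 17 = 9
2^8 mod 17 = 1
2^9 mod 17 = 2
2^10 mod 17 = 4
2^11 mod 17 = 8
2^12 mod 17 = 16
2^13 mod 17 = 15
2^14 mod 17 = 13
2^15 mod 17 = 9
2^16 mod 17 = 1


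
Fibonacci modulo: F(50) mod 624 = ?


F(k) mod 624 for k=1..50:
1, 1, 2, 3, 5, 8, 13, 21, 34, 55, 89, 144, 233, 377, 610, 363, 349, 88, 437, 525, 338, 239, 577, 192, 145, 337, 482, 195, 53, 248, 301, 549, 226, 151, 377, 528, 281, 185, 466, 27, 493, 520, 389, 285, 50, 335, 385, 96, 481, 577
F(50) mod 624 = 577


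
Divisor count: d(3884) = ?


3884 = 2^2 × 971^1
d(3884) = (2+1) × (1+1) = 6

6 divisors


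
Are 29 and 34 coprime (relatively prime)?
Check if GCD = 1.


Euclidean algorithm:
34 = 1 * 29 + 5
29 = 5 * 5 + 4
5 = 1 * 4 + 1
4 = 4 * 1 + 0
GCD(29, 34) = 1

Yes, coprime (GCD = 1)


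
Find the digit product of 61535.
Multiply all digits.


6 × 1 × 5 × 3 × 5 = 450


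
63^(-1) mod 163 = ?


Use the extended Euclidean algorithm on (163, 63); each row r = 163*s + 63*t:
r=163, s=1, t=0
r=63, s=0, t=1
q=2: r=37, s=1, t=-2   [163*(1) + 63*(-2) = 37]
q=1: r=26, s=-1, t=3   [163*(-1) + 63*(3) = 26]
q=1: r=11, s=2, t=-5   [163*(2) + 63*(-5) = 11]
q=2: r=4, s=-5, t=13   [163*(-5) + 63*(13) = 4]
q=2: r=3, s=12, t=-31   [163*(12) + 63*(-31) = 3]
q=1: r=1, s=-17, t=44   [163*(-17) + 63*(44) = 1]
q=3: r=0, s=63, t=-163   [163*(63) + 63*(-163) = 0]
GCD = 1 with t = 44, so 63*(44) ≡ 1 (mod 163)
Inverse = 44 mod 163 = 44
Check: 63 * 44 = 2772 ≡ 1 (mod 163)

63^(-1) ≡ 44 (mod 163)


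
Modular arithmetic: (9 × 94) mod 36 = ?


9 × 94 = 846
846 mod 36 = 18


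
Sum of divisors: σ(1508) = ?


Divisors of 1508: 1, 2, 4, 13, 26, 29, 52, 58, 116, 377, 754, 1508
Sum = 1 + 2 + 4 + 13 + 26 + 29 + 52 + 58 + 116 + 377 + 754 + 1508 = 2940

σ(1508) = 2940


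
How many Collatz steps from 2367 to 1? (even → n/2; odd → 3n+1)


2367 → 7102 → 3551 → 10654 → 5327 → 15982 → 7991 → 23974 → 11987 → 35962 → 17981 → 53944 → 26972 → 13486 → 6743 → 20230 → 10115 → 30346 → 15173 → 45520 → 22760 → 11380 → 5690 → 2845 → 8536 → 4268 → 2134 → 1067 → 3202 → 1601 → 4804 → 2402 → 1201 → 3604 → 1802 → 901 → 2704 → 1352 → 676 → 338 → 169 → 508 → 254 → 127 → 382 → 191 → 574 → 287 → 862 → 431 → 1294 → 647 → 1942 → 971 → 2914 → 1457 → 4372 → 2186 → 1093 → 3280 → 1640 → 820 → 410 → 205 → 616 → 308 → 154 → 77 → 232 → 116 → 58 → 29 → 88 → 44 → 22 → 11 → 34 → 17 → 52 → 26 → 13 → 40 → 20 → 10 → 5 → 16 → 8 → 4 → 2 → 1
Total steps = 89

89 steps


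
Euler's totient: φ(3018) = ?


3018 = 2 × 3 × 503
Prime factors: 2, 3, 503
φ(3018) = 3018 × (1-1/2) × (1-1/3) × (1-1/503)
= 3018 × 1/2 × 2/3 × 502/503 = 1004

φ(3018) = 1004


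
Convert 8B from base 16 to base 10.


8B (base 16) = 139 (decimal)
139 (decimal) = 139 (base 10)


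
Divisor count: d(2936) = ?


2936 = 2^3 × 367^1
d(2936) = (3+1) × (1+1) = 8

8 divisors


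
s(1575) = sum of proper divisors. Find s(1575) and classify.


Proper divisors: 1, 3, 5, 7, 9, 15, 21, 25, 35, 45, 63, 75, 105, 175, 225, 315, 525
Sum = 1 + 3 + 5 + 7 + 9 + 15 + 21 + 25 + 35 + 45 + 63 + 75 + 105 + 175 + 225 + 315 + 525 = 1649
1649 > 1575 → abundant

s(1575) = 1649 (abundant)


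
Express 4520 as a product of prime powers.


4520 / 2 = 2260
2260 / 2 = 1130
1130 / 2 = 565
565 / 5 = 113
113 / 113 = 1
4520 = 2^3 × 5 × 113


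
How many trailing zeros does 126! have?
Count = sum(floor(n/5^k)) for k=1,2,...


floor(126/5) = 25
floor(126/25) = 5
floor(126/125) = 1
Total = 31

31 trailing zeros


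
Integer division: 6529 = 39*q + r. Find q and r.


6529 = 39 * 167 + 16
Check: 6513 + 16 = 6529

q = 167, r = 16


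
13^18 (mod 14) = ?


13^1 mod 14 = 13
13^2 mod 14 = 1
13^3 mod 14 = 13
13^4 mod 14 = 1
13^5 mod 14 = 13
13^6 mod 14 = 1
13^7 mod 14 = 13
13^8 mod 14 = 1
13^9 mod 14 = 13
13^10 mod 14 = 1
13^11 mod 14 = 13
13^12 mod 14 = 1
13^13 mod 14 = 13
13^14 mod 14 = 1
13^15 mod 14 = 13
13^16 mod 14 = 1
13^17 mod 14 = 13
13^18 mod 14 = 1


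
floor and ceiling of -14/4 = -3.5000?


-14/4 = -3.5000
floor = -4
ceil = -3

floor = -4, ceil = -3


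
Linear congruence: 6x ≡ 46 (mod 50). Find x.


GCD(6, 50) = 2 divides 46
Divide: 3x ≡ 23 (mod 25)
x ≡ 16 (mod 25)


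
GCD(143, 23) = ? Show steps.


143 = 6 * 23 + 5
23 = 4 * 5 + 3
5 = 1 * 3 + 2
3 = 1 * 2 + 1
2 = 2 * 1 + 0
GCD = 1


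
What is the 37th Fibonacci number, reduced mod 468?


F(k) mod 468 for k=1..37:
1, 1, 2, 3, 5, 8, 13, 21, 34, 55, 89, 144, 233, 377, 142, 51, 193, 244, 437, 213, 182, 395, 109, 36, 145, 181, 326, 39, 365, 404, 301, 237, 70, 307, 377, 216, 125
F(37) mod 468 = 125


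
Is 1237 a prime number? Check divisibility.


Check divisors up to sqrt(1237) = 35.1710
No divisors found.
1237 is prime.

Yes, 1237 is prime


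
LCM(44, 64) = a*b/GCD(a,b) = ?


GCD(44, 64) = 4
LCM = 44*64/4 = 2816/4 = 704

LCM = 704


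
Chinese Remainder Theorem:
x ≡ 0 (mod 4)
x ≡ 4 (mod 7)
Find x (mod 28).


M = 4*7 = 28
M1 = M/4 = 7, M2 = M/7 = 4
M1^(-1) mod 4 = 3, M2^(-1) mod 7 = 2
x = 0*7*3 + 4*4*2 = 32
32 mod 28 = 4
Check: 4 mod 4 = 0 ✓, 4 mod 7 = 4 ✓

x ≡ 4 (mod 28)


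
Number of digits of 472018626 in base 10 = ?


472018626 has 9 digits in base 10
floor(log10(472018626)) + 1 = floor(8.6740) + 1 = 9

9 digits (base 10)


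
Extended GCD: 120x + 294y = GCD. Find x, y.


Tabular extended Euclidean (each row: r = 120*s + 294*t):
r=120, s=1, t=0
r=294, s=0, t=1
q=0: r=120, s=1, t=0   [120*(1) + 294*(0) = 120]
q=2: r=54, s=-2, t=1   [120*(-2) + 294*(1) = 54]
q=2: r=12, s=5, t=-2   [120*(5) + 294*(-2) = 12]
q=4: r=6, s=-22, t=9   [120*(-22) + 294*(9) = 6]
q=2: r=0, s=49, t=-20   [120*(49) + 294*(-20) = 0]
GCD = 6; from the row with r=6: x=-22, y=9
Check: 120*(-22) + 294*(9) = -2640 + 2646 = 6

GCD = 6, x = -22, y = 9


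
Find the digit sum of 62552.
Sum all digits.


6 + 2 + 5 + 5 + 2 = 20


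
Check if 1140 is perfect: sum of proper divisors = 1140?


Proper divisors of 1140: 1, 2, 3, 4, 5, 6, 10, 12, 15, 19, 20, 30, 38, 57, 60, 76, 95, 114, 190, 228, 285, 380, 570
Sum = 1 + 2 + 3 + 4 + 5 + 6 + 10 + 12 + 15 + 19 + 20 + 30 + 38 + 57 + 60 + 76 + 95 + 114 + 190 + 228 + 285 + 380 + 570 = 2220

No, 1140 is not perfect (2220 ≠ 1140)


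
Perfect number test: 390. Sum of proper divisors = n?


Proper divisors of 390: 1, 2, 3, 5, 6, 10, 13, 15, 26, 30, 39, 65, 78, 130, 195
Sum = 1 + 2 + 3 + 5 + 6 + 10 + 13 + 15 + 26 + 30 + 39 + 65 + 78 + 130 + 195 = 618

No, 390 is not perfect (618 ≠ 390)


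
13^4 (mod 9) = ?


13^1 mod 9 = 4
13^2 mod 9 = 7
13^3 mod 9 = 1
13^4 mod 9 = 4


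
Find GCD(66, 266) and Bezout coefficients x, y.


Tabular extended Euclidean (each row: r = 66*s + 266*t):
r=66, s=1, t=0
r=266, s=0, t=1
q=0: r=66, s=1, t=0   [66*(1) + 266*(0) = 66]
q=4: r=2, s=-4, t=1   [66*(-4) + 266*(1) = 2]
q=33: r=0, s=133, t=-33   [66*(133) + 266*(-33) = 0]
GCD = 2; from the row with r=2: x=-4, y=1
Check: 66*(-4) + 266*(1) = -264 + 266 = 2

GCD = 2, x = -4, y = 1


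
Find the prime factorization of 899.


899 / 29 = 31
31 / 31 = 1
899 = 29 × 31


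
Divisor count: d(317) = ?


317 = 317^1
d(317) = (1+1) = 2

2 divisors


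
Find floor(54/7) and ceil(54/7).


54/7 = 7.7143
floor = 7
ceil = 8

floor = 7, ceil = 8


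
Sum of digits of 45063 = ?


4 + 5 + 0 + 6 + 3 = 18


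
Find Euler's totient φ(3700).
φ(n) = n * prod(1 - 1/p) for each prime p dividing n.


3700 = 2^2 × 5^2 × 37
Prime factors: 2, 5, 37
φ(3700) = 3700 × (1-1/2) × (1-1/5) × (1-1/37)
= 3700 × 1/2 × 4/5 × 36/37 = 1440

φ(3700) = 1440


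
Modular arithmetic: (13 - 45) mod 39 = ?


13 - 45 = -32
-32 mod 39 = 7


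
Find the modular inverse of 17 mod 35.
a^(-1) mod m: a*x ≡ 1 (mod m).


Use the extended Euclidean algorithm on (35, 17); each row r = 35*s + 17*t:
r=35, s=1, t=0
r=17, s=0, t=1
q=2: r=1, s=1, t=-2   [35*(1) + 17*(-2) = 1]
q=17: r=0, s=-17, t=35   [35*(-17) + 17*(35) = 0]
GCD = 1 with t = -2, so 17*(-2) ≡ 1 (mod 35)
Inverse = -2 mod 35 = 33
Check: 17 * 33 = 561 ≡ 1 (mod 35)

17^(-1) ≡ 33 (mod 35)


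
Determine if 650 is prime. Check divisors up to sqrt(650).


650 / 2 = 325 (exact division)
650 is NOT prime.

No, 650 is not prime


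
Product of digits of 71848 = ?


7 × 1 × 8 × 4 × 8 = 1792


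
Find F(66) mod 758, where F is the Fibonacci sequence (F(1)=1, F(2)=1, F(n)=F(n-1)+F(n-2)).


F(k) mod 758 for k=1..66:
1, 1, 2, 3, 5, 8, 13, 21, 34, 55, 89, 144, 233, 377, 610, 229, 81, 310, 391, 701, 334, 277, 611, 130, 741, 113, 96, 209, 305, 514, 61, 575, 636, 453, 331, 26, 357, 383, 740, 365, 347, 712, 301, 255, 556, 53, 609, 662, 513, 417, 172, 589, 3, 592, 595, 429, 266, 695, 203, 140, 343, 483, 68, 551, 619, 412
F(66) mod 758 = 412


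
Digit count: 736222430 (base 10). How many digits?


736222430 has 9 digits in base 10
floor(log10(736222430)) + 1 = floor(8.8670) + 1 = 9

9 digits (base 10)


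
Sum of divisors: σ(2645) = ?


Divisors of 2645: 1, 5, 23, 115, 529, 2645
Sum = 1 + 5 + 23 + 115 + 529 + 2645 = 3318

σ(2645) = 3318


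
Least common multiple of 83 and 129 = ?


GCD(83, 129) = 1
LCM = 83*129/1 = 10707/1 = 10707

LCM = 10707


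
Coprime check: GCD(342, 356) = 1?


Euclidean algorithm:
356 = 1 * 342 + 14
342 = 24 * 14 + 6
14 = 2 * 6 + 2
6 = 3 * 2 + 0
GCD(342, 356) = 2

No, not coprime (GCD = 2)


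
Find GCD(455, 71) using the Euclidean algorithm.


455 = 6 * 71 + 29
71 = 2 * 29 + 13
29 = 2 * 13 + 3
13 = 4 * 3 + 1
3 = 3 * 1 + 0
GCD = 1


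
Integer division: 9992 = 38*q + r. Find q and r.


9992 = 38 * 262 + 36
Check: 9956 + 36 = 9992

q = 262, r = 36


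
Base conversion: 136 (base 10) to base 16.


136 (base 10) = 136 (decimal)
136 (decimal) = 88 (base 16)


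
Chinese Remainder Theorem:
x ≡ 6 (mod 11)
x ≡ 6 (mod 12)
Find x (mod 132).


M = 11*12 = 132
M1 = M/11 = 12, M2 = M/12 = 11
M1^(-1) mod 11 = 1, M2^(-1) mod 12 = 11
x = 6*12*1 + 6*11*11 = 798
798 mod 132 = 6
Check: 6 mod 11 = 6 ✓, 6 mod 12 = 6 ✓

x ≡ 6 (mod 132)


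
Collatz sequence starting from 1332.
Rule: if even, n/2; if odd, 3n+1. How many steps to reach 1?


1332 → 666 → 333 → 1000 → 500 → 250 → 125 → 376 → 188 → 94 → 47 → 142 → 71 → 214 → 107 → 322 → 161 → 484 → 242 → 121 → 364 → 182 → 91 → 274 → 137 → 412 → 206 → 103 → 310 → 155 → 466 → 233 → 700 → 350 → 175 → 526 → 263 → 790 → 395 → 1186 → 593 → 1780 → 890 → 445 → 1336 → 668 → 334 → 167 → 502 → 251 → 754 → 377 → 1132 → 566 → 283 → 850 → 425 → 1276 → 638 → 319 → 958 → 479 → 1438 → 719 → 2158 → 1079 → 3238 → 1619 → 4858 → 2429 → 7288 → 3644 → 1822 → 911 → 2734 → 1367 → 4102 → 2051 → 6154 → 3077 → 9232 → 4616 → 2308 → 1154 → 577 → 1732 → 866 → 433 → 1300 → 650 → 325 → 976 → 488 → 244 → 122 → 61 → 184 → 92 → 46 → 23 → 70 → 35 → 106 → 53 → 160 → 80 → 40 → 20 → 10 → 5 → 16 → 8 → 4 → 2 → 1
Total steps = 114

114 steps


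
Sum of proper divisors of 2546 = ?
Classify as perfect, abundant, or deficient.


Proper divisors: 1, 2, 19, 38, 67, 134, 1273
Sum = 1 + 2 + 19 + 38 + 67 + 134 + 1273 = 1534
1534 < 2546 → deficient

s(2546) = 1534 (deficient)


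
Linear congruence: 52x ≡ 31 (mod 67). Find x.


GCD(52, 67) = 1, unique solution
a^(-1) mod 67 = 58
x = 58 * 31 mod 67 = 56

x ≡ 56 (mod 67)


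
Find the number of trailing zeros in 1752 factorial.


floor(1752/5) = 350
floor(1752/25) = 70
floor(1752/125) = 14
floor(1752/625) = 2
Total = 436

436 trailing zeros


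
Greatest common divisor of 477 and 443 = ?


477 = 1 * 443 + 34
443 = 13 * 34 + 1
34 = 34 * 1 + 0
GCD = 1


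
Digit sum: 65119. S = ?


6 + 5 + 1 + 1 + 9 = 22


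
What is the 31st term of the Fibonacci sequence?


Sequence: 1, 1, 2, 3, 5, 8, 13, 21, 34, 55, 89, 144, 233, 377, 610, 987, 1597, 2584, 4181, 6765, 10946, 17711, 28657, 46368, 75025, 121393, 196418, 317811, 514229, 832040, 1346269
F(31) = 1346269


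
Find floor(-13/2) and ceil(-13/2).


-13/2 = -6.5000
floor = -7
ceil = -6

floor = -7, ceil = -6


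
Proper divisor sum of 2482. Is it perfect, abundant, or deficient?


Proper divisors: 1, 2, 17, 34, 73, 146, 1241
Sum = 1 + 2 + 17 + 34 + 73 + 146 + 1241 = 1514
1514 < 2482 → deficient

s(2482) = 1514 (deficient)


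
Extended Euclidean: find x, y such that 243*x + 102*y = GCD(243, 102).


Tabular extended Euclidean (each row: r = 243*s + 102*t):
r=243, s=1, t=0
r=102, s=0, t=1
q=2: r=39, s=1, t=-2   [243*(1) + 102*(-2) = 39]
q=2: r=24, s=-2, t=5   [243*(-2) + 102*(5) = 24]
q=1: r=15, s=3, t=-7   [243*(3) + 102*(-7) = 15]
q=1: r=9, s=-5, t=12   [243*(-5) + 102*(12) = 9]
q=1: r=6, s=8, t=-19   [243*(8) + 102*(-19) = 6]
q=1: r=3, s=-13, t=31   [243*(-13) + 102*(31) = 3]
q=2: r=0, s=34, t=-81   [243*(34) + 102*(-81) = 0]
GCD = 3; from the row with r=3: x=-13, y=31
Check: 243*(-13) + 102*(31) = -3159 + 3162 = 3

GCD = 3, x = -13, y = 31


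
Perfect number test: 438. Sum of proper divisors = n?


Proper divisors of 438: 1, 2, 3, 6, 73, 146, 219
Sum = 1 + 2 + 3 + 6 + 73 + 146 + 219 = 450

No, 438 is not perfect (450 ≠ 438)


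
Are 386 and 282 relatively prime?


Euclidean algorithm:
386 = 1 * 282 + 104
282 = 2 * 104 + 74
104 = 1 * 74 + 30
74 = 2 * 30 + 14
30 = 2 * 14 + 2
14 = 7 * 2 + 0
GCD(386, 282) = 2

No, not coprime (GCD = 2)


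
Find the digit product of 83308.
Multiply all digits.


8 × 3 × 3 × 0 × 8 = 0


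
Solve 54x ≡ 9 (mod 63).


GCD(54, 63) = 9 divides 9
Divide: 6x ≡ 1 (mod 7)
x ≡ 6 (mod 7)


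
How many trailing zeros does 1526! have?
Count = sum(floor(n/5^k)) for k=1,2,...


floor(1526/5) = 305
floor(1526/25) = 61
floor(1526/125) = 12
floor(1526/625) = 2
Total = 380

380 trailing zeros


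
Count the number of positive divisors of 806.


806 = 2^1 × 13^1 × 31^1
d(806) = (1+1) × (1+1) × (1+1) = 8

8 divisors


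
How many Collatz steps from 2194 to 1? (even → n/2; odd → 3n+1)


2194 → 1097 → 3292 → 1646 → 823 → 2470 → 1235 → 3706 → 1853 → 5560 → 2780 → 1390 → 695 → 2086 → 1043 → 3130 → 1565 → 4696 → 2348 → 1174 → 587 → 1762 → 881 → 2644 → 1322 → 661 → 1984 → 992 → 496 → 248 → 124 → 62 → 31 → 94 → 47 → 142 → 71 → 214 → 107 → 322 → 161 → 484 → 242 → 121 → 364 → 182 → 91 → 274 → 137 → 412 → 206 → 103 → 310 → 155 → 466 → 233 → 700 → 350 → 175 → 526 → 263 → 790 → 395 → 1186 → 593 → 1780 → 890 → 445 → 1336 → 668 → 334 → 167 → 502 → 251 → 754 → 377 → 1132 → 566 → 283 → 850 → 425 → 1276 → 638 → 319 → 958 → 479 → 1438 → 719 → 2158 → 1079 → 3238 → 1619 → 4858 → 2429 → 7288 → 3644 → 1822 → 911 → 2734 → 1367 → 4102 → 2051 → 6154 → 3077 → 9232 → 4616 → 2308 → 1154 → 577 → 1732 → 866 → 433 → 1300 → 650 → 325 → 976 → 488 → 244 → 122 → 61 → 184 → 92 → 46 → 23 → 70 → 35 → 106 → 53 → 160 → 80 → 40 → 20 → 10 → 5 → 16 → 8 → 4 → 2 → 1
Total steps = 138

138 steps


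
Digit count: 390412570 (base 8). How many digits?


390412570 in base 8 = 2721234432
Number of digits = 10

10 digits (base 8)


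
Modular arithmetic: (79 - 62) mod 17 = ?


79 - 62 = 17
17 mod 17 = 0


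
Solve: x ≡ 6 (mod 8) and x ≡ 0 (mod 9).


M = 8*9 = 72
M1 = M/8 = 9, M2 = M/9 = 8
M1^(-1) mod 8 = 1, M2^(-1) mod 9 = 8
x = 6*9*1 + 0*8*8 = 54
54 mod 72 = 54
Check: 54 mod 8 = 6 ✓, 54 mod 9 = 0 ✓

x ≡ 54 (mod 72)


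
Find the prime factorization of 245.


245 / 5 = 49
49 / 7 = 7
7 / 7 = 1
245 = 5 × 7^2


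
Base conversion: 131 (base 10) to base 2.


131 (base 10) = 131 (decimal)
131 (decimal) = 10000011 (base 2)


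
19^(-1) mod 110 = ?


Use the extended Euclidean algorithm on (110, 19); each row r = 110*s + 19*t:
r=110, s=1, t=0
r=19, s=0, t=1
q=5: r=15, s=1, t=-5   [110*(1) + 19*(-5) = 15]
q=1: r=4, s=-1, t=6   [110*(-1) + 19*(6) = 4]
q=3: r=3, s=4, t=-23   [110*(4) + 19*(-23) = 3]
q=1: r=1, s=-5, t=29   [110*(-5) + 19*(29) = 1]
q=3: r=0, s=19, t=-110   [110*(19) + 19*(-110) = 0]
GCD = 1 with t = 29, so 19*(29) ≡ 1 (mod 110)
Inverse = 29 mod 110 = 29
Check: 19 * 29 = 551 ≡ 1 (mod 110)

19^(-1) ≡ 29 (mod 110)


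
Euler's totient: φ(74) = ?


74 = 2 × 37
Prime factors: 2, 37
φ(74) = 74 × (1-1/2) × (1-1/37)
= 74 × 1/2 × 36/37 = 36

φ(74) = 36


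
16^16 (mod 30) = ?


16^1 mod 30 = 16
16^2 mod 30 = 16
16^3 mod 30 = 16
16^4 mod 30 = 16
16^5 mod 30 = 16
16^6 mod 30 = 16
16^7 mod 30 = 16
16^8 mod 30 = 16
16^9 mod 30 = 16
16^10 mod 30 = 16
16^11 mod 30 = 16
16^12 mod 30 = 16
16^13 mod 30 = 16
16^14 mod 30 = 16
16^15 mod 30 = 16
16^16 mod 30 = 16


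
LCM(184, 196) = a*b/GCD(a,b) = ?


GCD(184, 196) = 4
LCM = 184*196/4 = 36064/4 = 9016

LCM = 9016


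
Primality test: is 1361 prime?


Check divisors up to sqrt(1361) = 36.8917
No divisors found.
1361 is prime.

Yes, 1361 is prime


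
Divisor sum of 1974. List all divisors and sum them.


Divisors of 1974: 1, 2, 3, 6, 7, 14, 21, 42, 47, 94, 141, 282, 329, 658, 987, 1974
Sum = 1 + 2 + 3 + 6 + 7 + 14 + 21 + 42 + 47 + 94 + 141 + 282 + 329 + 658 + 987 + 1974 = 4608

σ(1974) = 4608


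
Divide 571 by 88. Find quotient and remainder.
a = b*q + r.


571 = 88 * 6 + 43
Check: 528 + 43 = 571

q = 6, r = 43


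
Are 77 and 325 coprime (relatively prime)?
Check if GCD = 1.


Euclidean algorithm:
325 = 4 * 77 + 17
77 = 4 * 17 + 9
17 = 1 * 9 + 8
9 = 1 * 8 + 1
8 = 8 * 1 + 0
GCD(77, 325) = 1

Yes, coprime (GCD = 1)


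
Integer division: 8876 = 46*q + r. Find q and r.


8876 = 46 * 192 + 44
Check: 8832 + 44 = 8876

q = 192, r = 44


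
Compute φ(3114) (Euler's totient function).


3114 = 2 × 3^2 × 173
Prime factors: 2, 3, 173
φ(3114) = 3114 × (1-1/2) × (1-1/3) × (1-1/173)
= 3114 × 1/2 × 2/3 × 172/173 = 1032

φ(3114) = 1032


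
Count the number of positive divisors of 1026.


1026 = 2^1 × 3^3 × 19^1
d(1026) = (1+1) × (3+1) × (1+1) = 16

16 divisors


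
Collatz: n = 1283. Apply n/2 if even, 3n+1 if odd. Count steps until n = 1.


1283 → 3850 → 1925 → 5776 → 2888 → 1444 → 722 → 361 → 1084 → 542 → 271 → 814 → 407 → 1222 → 611 → 1834 → 917 → 2752 → 1376 → 688 → 344 → 172 → 86 → 43 → 130 → 65 → 196 → 98 → 49 → 148 → 74 → 37 → 112 → 56 → 28 → 14 → 7 → 22 → 11 → 34 → 17 → 52 → 26 → 13 → 40 → 20 → 10 → 5 → 16 → 8 → 4 → 2 → 1
Total steps = 52

52 steps


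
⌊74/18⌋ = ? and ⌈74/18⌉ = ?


74/18 = 4.1111
floor = 4
ceil = 5

floor = 4, ceil = 5


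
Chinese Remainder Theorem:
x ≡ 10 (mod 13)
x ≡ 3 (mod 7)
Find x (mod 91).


M = 13*7 = 91
M1 = M/13 = 7, M2 = M/7 = 13
M1^(-1) mod 13 = 2, M2^(-1) mod 7 = 6
x = 10*7*2 + 3*13*6 = 374
374 mod 91 = 10
Check: 10 mod 13 = 10 ✓, 10 mod 7 = 3 ✓

x ≡ 10 (mod 91)


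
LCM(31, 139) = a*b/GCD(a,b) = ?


GCD(31, 139) = 1
LCM = 31*139/1 = 4309/1 = 4309

LCM = 4309
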